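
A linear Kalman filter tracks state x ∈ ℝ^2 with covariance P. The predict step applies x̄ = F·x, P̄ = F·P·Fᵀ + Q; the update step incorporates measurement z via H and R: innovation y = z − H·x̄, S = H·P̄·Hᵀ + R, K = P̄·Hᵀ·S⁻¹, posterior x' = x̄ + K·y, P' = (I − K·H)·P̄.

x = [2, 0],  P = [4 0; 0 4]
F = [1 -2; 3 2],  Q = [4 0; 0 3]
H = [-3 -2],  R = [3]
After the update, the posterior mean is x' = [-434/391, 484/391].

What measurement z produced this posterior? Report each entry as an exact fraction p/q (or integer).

x̄ = F·x = [2, 6]
P̄ = F·P·Fᵀ + Q = [24 -4; -4 55]
S = H·P̄·Hᵀ + R = [391]
K = P̄·Hᵀ·S⁻¹ = [-64/391; -98/391]
x' − x̄ = [-1216/391, -1862/391] = K·y
y = (KᵀK)⁻¹·Kᵀ·(x' − x̄) = [19]
z = y + H·x̄ = [19] + [-18] = [1]

z = [1]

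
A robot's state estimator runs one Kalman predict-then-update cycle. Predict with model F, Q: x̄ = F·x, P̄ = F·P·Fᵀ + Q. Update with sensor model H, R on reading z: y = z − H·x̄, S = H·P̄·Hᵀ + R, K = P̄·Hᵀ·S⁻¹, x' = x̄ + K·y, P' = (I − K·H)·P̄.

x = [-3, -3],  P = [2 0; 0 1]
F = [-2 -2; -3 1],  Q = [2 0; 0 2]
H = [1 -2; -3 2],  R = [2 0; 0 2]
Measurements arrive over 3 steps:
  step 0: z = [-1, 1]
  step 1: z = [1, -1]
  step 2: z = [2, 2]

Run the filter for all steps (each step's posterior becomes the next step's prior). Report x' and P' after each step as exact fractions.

step 0: x' = [628/851, 1004/851], P' = [790/851 786/851; 786/851 991/851]
step 1: x' = [-3480/82403, -38890/82403], P' = [212770/247209 203558/247209; 203558/247209 252157/247209]
step 2: x' = [-115775312/65305099, -114329318/65305099], P' = [56059206/65305099 53663154/65305099; 53663154/65305099 66535927/65305099]

step 0: x̄ = F·x = [12, 6]
step 0: P̄ = F·P·Fᵀ + Q = [14 10; 10 21]
step 0: y = z − H·x̄ = [-1, 25]
step 0: S = H·P̄·Hᵀ + R = [60 -46; -46 92]
step 0: K = P̄·Hᵀ·S⁻¹ = [-17/37 -399/851; -26/37 -188/851]
step 0: x' = x̄ + K·y = [628/851, 1004/851]
step 0: P' = (I − K·H)·P̄ = [790/851 786/851; 786/851 991/851]
step 1: x̄ = F·x = [-3264/851, -880/851]
step 1: P̄ = F·P·Fᵀ + Q = [15114/851 5902/851; 5902/851 5087/851]
step 1: y = z − H·x̄ = [2355/851, -8883/851]
step 1: S = H·P̄·Hᵀ + R = [13556/851 -18474/851; -18474/851 87252/851]
step 1: K = P̄·Hᵀ·S⁻¹ = [-32391/82403 -115597/247209; -50126/82403 -53180/247209]
step 1: x' = x̄ + K·y = [-3480/82403, -38890/82403]
step 1: P' = (I − K·H)·P̄ = [212770/247209 203558/247209; 203558/247209 252157/247209]
step 2: x̄ = F·x = [4460/4337, -28450/82403]
step 2: P̄ = F·P·Fᵀ + Q = [69870/4337 27834/4337; 27834/4337 1440157/247209]
step 2: y = z − H·x̄ = [23166/82403, 475926/82403]
step 2: S = H·P̄·Hᵀ + R = [3891484/247209 -5016094/247209; -5016094/247209 23059900/247209]
step 2: K = P̄·Hᵀ·S⁻¹ = [-25633551/65305099 -30425655/65305099; -39704350/65305099 -13958804/65305099]
step 2: x' = x̄ + K·y = [-115775312/65305099, -114329318/65305099]
step 2: P' = (I − K·H)·P̄ = [56059206/65305099 53663154/65305099; 53663154/65305099 66535927/65305099]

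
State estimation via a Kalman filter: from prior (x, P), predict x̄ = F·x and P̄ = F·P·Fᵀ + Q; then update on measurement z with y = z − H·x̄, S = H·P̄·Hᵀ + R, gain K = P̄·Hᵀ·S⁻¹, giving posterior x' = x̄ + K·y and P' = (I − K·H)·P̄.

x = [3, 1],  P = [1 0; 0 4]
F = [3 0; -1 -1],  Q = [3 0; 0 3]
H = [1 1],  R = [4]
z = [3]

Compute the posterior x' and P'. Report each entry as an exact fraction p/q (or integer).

x' = [8, -41/9]
P' = [15/2 -11/2; -11/2 119/18]

x̄ = F·x = [9, -4]
P̄ = F·P·Fᵀ + Q = [12 -3; -3 8]
y = z − H·x̄ = [-2]
S = H·P̄·Hᵀ + R = [18]
K = P̄·Hᵀ·S⁻¹ = [1/2; 5/18]
x' = x̄ + K·y = [8, -41/9]
P' = (I − K·H)·P̄ = [15/2 -11/2; -11/2 119/18]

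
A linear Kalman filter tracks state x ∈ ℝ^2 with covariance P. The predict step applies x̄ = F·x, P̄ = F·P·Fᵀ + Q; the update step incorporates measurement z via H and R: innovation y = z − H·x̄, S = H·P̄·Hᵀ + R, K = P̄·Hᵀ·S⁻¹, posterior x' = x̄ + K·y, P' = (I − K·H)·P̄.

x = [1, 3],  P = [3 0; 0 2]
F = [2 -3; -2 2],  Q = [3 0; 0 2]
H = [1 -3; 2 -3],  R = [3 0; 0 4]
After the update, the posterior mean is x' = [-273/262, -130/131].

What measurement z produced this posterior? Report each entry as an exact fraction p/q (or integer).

z = [2, 1]

x̄ = F·x = [-7, 4]
P̄ = F·P·Fᵀ + Q = [33 -24; -24 22]
S = H·P̄·Hᵀ + R = [378 480; 480 622]
K = P̄·Hᵀ·S⁻¹ = [-155/786 49/131; -35/131 3/131]
x' − x̄ = [1561/262, -654/131] = K·y
y = (KᵀK)⁻¹·Kᵀ·(x' − x̄) = [21, 27]
z = y + H·x̄ = [21, 27] + [-19, -26] = [2, 1]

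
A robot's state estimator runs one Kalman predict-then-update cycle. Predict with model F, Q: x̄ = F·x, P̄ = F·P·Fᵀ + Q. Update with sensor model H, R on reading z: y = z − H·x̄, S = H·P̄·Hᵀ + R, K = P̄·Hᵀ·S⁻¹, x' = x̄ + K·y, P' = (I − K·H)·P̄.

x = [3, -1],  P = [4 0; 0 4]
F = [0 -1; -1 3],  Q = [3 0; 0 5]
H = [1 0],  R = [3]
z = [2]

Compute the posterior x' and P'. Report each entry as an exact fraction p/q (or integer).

x' = [17/10, -36/5]
P' = [21/10 -18/5; -18/5 153/5]

x̄ = F·x = [1, -6]
P̄ = F·P·Fᵀ + Q = [7 -12; -12 45]
y = z − H·x̄ = [1]
S = H·P̄·Hᵀ + R = [10]
K = P̄·Hᵀ·S⁻¹ = [7/10; -6/5]
x' = x̄ + K·y = [17/10, -36/5]
P' = (I − K·H)·P̄ = [21/10 -18/5; -18/5 153/5]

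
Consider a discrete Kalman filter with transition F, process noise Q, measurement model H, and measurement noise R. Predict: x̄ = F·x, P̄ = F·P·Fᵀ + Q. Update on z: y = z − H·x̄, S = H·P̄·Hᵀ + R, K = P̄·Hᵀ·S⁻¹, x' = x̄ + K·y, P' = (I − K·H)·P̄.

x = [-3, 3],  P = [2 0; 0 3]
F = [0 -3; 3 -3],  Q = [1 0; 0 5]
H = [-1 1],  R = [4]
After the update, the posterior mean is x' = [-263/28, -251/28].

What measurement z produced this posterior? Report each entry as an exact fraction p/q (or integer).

z = [2]

x̄ = F·x = [-9, -18]
P̄ = F·P·Fᵀ + Q = [28 27; 27 50]
S = H·P̄·Hᵀ + R = [28]
K = P̄·Hᵀ·S⁻¹ = [-1/28; 23/28]
x' − x̄ = [-11/28, 253/28] = K·y
y = (KᵀK)⁻¹·Kᵀ·(x' − x̄) = [11]
z = y + H·x̄ = [11] + [-9] = [2]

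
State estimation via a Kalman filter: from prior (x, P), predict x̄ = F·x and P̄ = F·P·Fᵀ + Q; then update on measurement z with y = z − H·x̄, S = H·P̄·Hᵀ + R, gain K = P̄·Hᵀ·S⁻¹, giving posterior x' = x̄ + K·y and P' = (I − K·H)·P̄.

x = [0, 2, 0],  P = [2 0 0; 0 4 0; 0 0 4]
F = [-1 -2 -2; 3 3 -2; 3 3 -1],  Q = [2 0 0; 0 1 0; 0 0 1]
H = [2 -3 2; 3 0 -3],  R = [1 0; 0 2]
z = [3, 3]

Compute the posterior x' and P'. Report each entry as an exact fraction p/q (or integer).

x' = [1423/18844, -58119/37688, -17567/18844]
P' = [100915/9422 268453/18844 99513/9422; 268453/18844 722011/37688 267527/18844; 99513/9422 267527/18844 100175/9422]

x̄ = F·x = [-4, 6, 6]
P̄ = F·P·Fᵀ + Q = [36 -14 -22; -14 71 62; -22 62 59]
y = z − H·x̄ = [17, 33]
S = H·P̄·Hᵀ + R = [268 546; 546 1253]
K = P̄·Hᵀ·S⁻¹ = [-521/2692 2103/9422; -3159/5384 1389/18844; -547/2692 -993/9422]
x' = x̄ + K·y = [1423/18844, -58119/37688, -17567/18844]
P' = (I − K·H)·P̄ = [100915/9422 268453/18844 99513/9422; 268453/18844 722011/37688 267527/18844; 99513/9422 267527/18844 100175/9422]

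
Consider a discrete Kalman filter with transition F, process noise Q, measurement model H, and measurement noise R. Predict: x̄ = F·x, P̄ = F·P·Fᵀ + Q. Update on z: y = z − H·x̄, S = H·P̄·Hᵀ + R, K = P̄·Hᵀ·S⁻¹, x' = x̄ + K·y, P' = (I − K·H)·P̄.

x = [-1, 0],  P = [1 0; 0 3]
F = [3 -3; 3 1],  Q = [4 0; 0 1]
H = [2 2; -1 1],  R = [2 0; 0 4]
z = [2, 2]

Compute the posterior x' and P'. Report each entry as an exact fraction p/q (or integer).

x̄ = F·x = [-3, -3]
P̄ = F·P·Fᵀ + Q = [40 0; 0 13]
y = z − H·x̄ = [14, 2]
S = H·P̄·Hᵀ + R = [214 -54; -54 57]
K = P̄·Hᵀ·S⁻¹ = [400/1547 -2120/4641; 4/17 23/51]
x' = x̄ + K·y = [-1363/4641, 61/51]
P' = (I − K·H)·P̄ = [4840/4641 -40/51; -40/51 52/51]

x' = [-1363/4641, 61/51]
P' = [4840/4641 -40/51; -40/51 52/51]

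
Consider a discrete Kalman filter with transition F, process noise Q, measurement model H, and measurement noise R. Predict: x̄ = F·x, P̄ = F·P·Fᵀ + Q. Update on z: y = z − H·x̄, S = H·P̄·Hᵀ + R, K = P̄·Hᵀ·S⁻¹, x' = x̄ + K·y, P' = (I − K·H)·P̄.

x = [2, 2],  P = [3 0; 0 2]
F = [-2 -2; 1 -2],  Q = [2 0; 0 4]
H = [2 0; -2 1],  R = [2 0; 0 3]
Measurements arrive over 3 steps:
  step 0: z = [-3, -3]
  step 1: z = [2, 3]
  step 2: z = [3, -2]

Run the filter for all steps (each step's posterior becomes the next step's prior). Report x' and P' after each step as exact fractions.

step 0: x' = [-89/63, -4481/882], P' = [4/9 47/63; 47/63 3305/882]
step 1: x' = [5079/5213, 98324/26065], P' = [2332/5213 3668/5213; 3668/5213 82658/26065]
step 2: x' = [14864076/12254527, 2867365/12254527], P' = [5437310/12254527 8449864/12254527; 8449864/12254527 38209016/12254527]

step 0: x̄ = F·x = [-8, -2]
step 0: P̄ = F·P·Fᵀ + Q = [22 2; 2 15]
step 0: y = z − H·x̄ = [13, -17]
step 0: S = H·P̄·Hᵀ + R = [90 -84; -84 98]
step 0: K = P̄·Hᵀ·S⁻¹ = [4/9 -1/21; 47/63 221/294]
step 0: x' = x̄ + K·y = [-89/63, -4481/882]
step 0: P' = (I − K·H)·P̄ = [4/9 47/63; 47/63 3305/882]
step 1: x̄ = F·x = [1909/147, 1286/147]
step 1: P̄ = F·P·Fᵀ + Q = [1212/49 764/49; 764/49 806/49]
step 1: y = z − H·x̄ = [-3524/147, 991/49]
step 1: S = H·P̄·Hᵀ + R = [4946/49 -3320/49; -3320/49 2745/49]
step 1: K = P̄·Hᵀ·S⁻¹ = [2332/5213 -332/5213; 3668/5213 15326/26065]
step 1: x' = x̄ + K·y = [5079/5213, 98324/26065]
step 1: P' = (I − K·H)·P̄ = [2332/5213 3668/5213; 3668/5213 82658/26065]
step 2: x̄ = F·x = [-247438/26065, -171253/26065]
step 2: P̄ = F·P·Fᵀ + Q = [576122/26065 343992/26065; 343992/26065 373192/26065]
step 2: y = z − H·x̄ = [573071/26065, -375753/26065]
step 2: S = H·P̄·Hᵀ + R = [2356618/26065 -1616504/26065; -1616504/26065 1379907/26065]
step 2: K = P̄·Hᵀ·S⁻¹ = [5437310/12254527 -808252/12254527; 8449864/12254527 7103096/12254527]
step 2: x' = x̄ + K·y = [14864076/12254527, 2867365/12254527]
step 2: P' = (I − K·H)·P̄ = [5437310/12254527 8449864/12254527; 8449864/12254527 38209016/12254527]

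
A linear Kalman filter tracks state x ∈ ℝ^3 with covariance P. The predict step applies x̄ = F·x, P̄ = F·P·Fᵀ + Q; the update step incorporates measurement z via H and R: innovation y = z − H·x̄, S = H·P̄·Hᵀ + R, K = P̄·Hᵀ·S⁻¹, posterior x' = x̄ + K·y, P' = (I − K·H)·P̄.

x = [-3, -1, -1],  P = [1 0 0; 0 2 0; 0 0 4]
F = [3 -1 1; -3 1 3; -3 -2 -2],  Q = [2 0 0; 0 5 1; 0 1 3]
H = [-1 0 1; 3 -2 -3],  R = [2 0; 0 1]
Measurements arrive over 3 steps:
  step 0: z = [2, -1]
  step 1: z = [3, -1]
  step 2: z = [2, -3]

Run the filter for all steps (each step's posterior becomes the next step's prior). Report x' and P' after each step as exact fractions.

step 0: x' = [3751/16451, -36825/16451, 34483/16451], P' = [80323/16451 9165/16451 73827/16451; 9165/16451 71297/16451 -35837/16451; 73827/16451 -35837/16451 97465/16451]
step 1: x' = [-234863441/368483407, -542711928/368483407, 281660038/368483407], P' = [2647990533/368483407 952390687/368483407 2029506189/368483407; 952390687/368483407 1155988881/368483407 222561649/368483407; 2029506189/368483407 222561649/368483407 1910573883/368483407]
step 2: x' = [1751496446127/10267561496501, 984945930197/10267561496501, 11928539575651/10267561496501], P' = [50423589745031/10267561496501 18747046468183/10267561496501 38150564000499/10267561496501; 18747046468183/10267561496501 29660220234877/10267561496501 32657158701/10267561496501; 38150564000499/10267561496501 32657158701/10267561496501 38766123566297/10267561496501]

step 0: x̄ = F·x = [-9, 5, 13]
step 0: P̄ = F·P·Fᵀ + Q = [17 1 -13; 1 52 -18; -13 -18 36]
step 0: y = z − H·x̄ = [-20, 75]
step 0: S = H·P̄·Hᵀ + R = [81 -199; -199 692]
step 0: K = P̄·Hᵀ·S⁻¹ = [-3248/16451 1158/16451; -22501/16451 -7588/16451; 11819/16451 760/16451]
step 0: x' = x̄ + K·y = [3751/16451, -36825/16451, 34483/16451]
step 0: P' = (I − K·H)·P̄ = [80323/16451 9165/16451 73827/16451; 9165/16451 71297/16451 -35837/16451; 73827/16451 -35837/16451 97465/16451]
step 1: x̄ = F·x = [82561/16451, 55371/16451, -6569/16451]
step 1: P̄ = F·P·Fᵀ + Q = [1384217/16451 67817/16451 -1467181/16451; 67817/16451 154746/16451 104684/16451; -1467181/16451 104684/16451 2156516/16451]
step 1: y = z − H·x̄ = [138483/16451, -173099/16451]
step 1: S = H·P̄·Hᵀ + R = [6507997/16451 -19499019/16451; -19499019/16451 59353694/16451]
step 1: K = P̄·Hᵀ·S⁻¹ = [-309242172/368483407 -49328342/368483407; -364914519/368483407 -122490648/368483407; -59466153/368483407 -88326380/368483407]
step 1: x' = x̄ + K·y = [-234863441/368483407, -542711928/368483407, 281660038/368483407]
step 1: P' = (I − K·H)·P̄ = [2647990533/368483407 952390687/368483407 2029506189/368483407; 952390687/368483407 1155988881/368483407 222561649/368483407; 2029506189/368483407 222561649/368483407 1910573883/368483407]
step 2: x̄ = F·x = [119781643/368483407, 1006858509/368483407, 1226694103/368483407]
step 2: P̄ = F·P·Fᵀ + Q = [33653014089/368483407 -1809924071/368483407 -46463812563/368483407; -1809924071/368483407 3115400030/368483407 5413137446/368483407; -46463812563/368483407 5413137446/368483407 74766871778/368483407]
step 2: y = z − H·x̄ = [-369945646/368483407, 4229004177/368483407]
step 2: S = H·P̄·Hᵀ + R = [202084477807/368483407 -618488656013/368483407; -618488656013/368483407 1911634420668/368483407]
step 2: K = P̄·Hᵀ·S⁻¹ = [-6136512872266/10267561496501 -675015702770/10267561496501; -9357194654741/10267561496501 -3177272541308/10267561496501; 307779782899/10267561496501 -1911993014796/10267561496501]
step 2: x' = x̄ + K·y = [1751496446127/10267561496501, 984945930197/10267561496501, 11928539575651/10267561496501]
step 2: P' = (I − K·H)·P̄ = [50423589745031/10267561496501 18747046468183/10267561496501 38150564000499/10267561496501; 18747046468183/10267561496501 29660220234877/10267561496501 32657158701/10267561496501; 38150564000499/10267561496501 32657158701/10267561496501 38766123566297/10267561496501]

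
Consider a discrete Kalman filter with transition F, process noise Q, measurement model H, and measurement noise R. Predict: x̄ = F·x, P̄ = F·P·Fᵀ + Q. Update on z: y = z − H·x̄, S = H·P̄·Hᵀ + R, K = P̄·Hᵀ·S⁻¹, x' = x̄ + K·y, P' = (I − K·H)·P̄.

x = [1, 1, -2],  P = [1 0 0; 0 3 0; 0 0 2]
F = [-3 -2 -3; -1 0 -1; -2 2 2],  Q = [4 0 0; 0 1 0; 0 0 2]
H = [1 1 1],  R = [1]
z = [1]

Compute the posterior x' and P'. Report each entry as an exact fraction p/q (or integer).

x̄ = F·x = [1, 1, -4]
P̄ = F·P·Fᵀ + Q = [43 9 -18; 9 4 -2; -18 -2 26]
y = z − H·x̄ = [3]
S = H·P̄·Hᵀ + R = [52]
K = P̄·Hᵀ·S⁻¹ = [17/26; 11/52; 3/26]
x' = x̄ + K·y = [77/26, 85/52, -95/26]
P' = (I − K·H)·P̄ = [270/13 47/26 -285/13; 47/26 87/52 -85/26; -285/13 -85/26 329/13]

x' = [77/26, 85/52, -95/26]
P' = [270/13 47/26 -285/13; 47/26 87/52 -85/26; -285/13 -85/26 329/13]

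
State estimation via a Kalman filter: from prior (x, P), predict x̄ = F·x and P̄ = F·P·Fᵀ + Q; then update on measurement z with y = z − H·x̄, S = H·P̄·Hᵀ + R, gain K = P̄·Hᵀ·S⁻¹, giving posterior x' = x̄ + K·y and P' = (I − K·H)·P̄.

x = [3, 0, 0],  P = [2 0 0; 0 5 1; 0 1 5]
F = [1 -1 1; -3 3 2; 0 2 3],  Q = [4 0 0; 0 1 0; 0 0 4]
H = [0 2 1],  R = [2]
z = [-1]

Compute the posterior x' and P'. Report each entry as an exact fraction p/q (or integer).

x' = [2005/759, -2326/759, 3859/759]
P' = [10370/759 -3350/759 6668/759; -3350/759 2639/759 -4748/759; 6668/759 -4748/759 9950/759]

x̄ = F·x = [3, -9, 0]
P̄ = F·P·Fᵀ + Q = [14 -10 4; -10 96 73; 4 73 81]
y = z − H·x̄ = [17]
S = H·P̄·Hᵀ + R = [759]
K = P̄·Hᵀ·S⁻¹ = [-16/759; 265/759; 227/759]
x' = x̄ + K·y = [2005/759, -2326/759, 3859/759]
P' = (I − K·H)·P̄ = [10370/759 -3350/759 6668/759; -3350/759 2639/759 -4748/759; 6668/759 -4748/759 9950/759]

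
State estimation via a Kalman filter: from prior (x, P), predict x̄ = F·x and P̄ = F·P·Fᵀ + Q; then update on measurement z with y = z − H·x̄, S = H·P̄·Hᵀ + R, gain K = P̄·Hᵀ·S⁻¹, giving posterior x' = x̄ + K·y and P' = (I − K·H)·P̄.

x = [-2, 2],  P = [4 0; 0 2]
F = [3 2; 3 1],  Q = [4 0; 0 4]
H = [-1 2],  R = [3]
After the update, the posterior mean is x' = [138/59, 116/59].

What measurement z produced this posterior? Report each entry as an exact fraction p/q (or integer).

x̄ = F·x = [-2, -4]
P̄ = F·P·Fᵀ + Q = [48 40; 40 42]
S = H·P̄·Hᵀ + R = [59]
K = P̄·Hᵀ·S⁻¹ = [32/59; 44/59]
x' − x̄ = [256/59, 352/59] = K·y
y = (KᵀK)⁻¹·Kᵀ·(x' − x̄) = [8]
z = y + H·x̄ = [8] + [-6] = [2]

z = [2]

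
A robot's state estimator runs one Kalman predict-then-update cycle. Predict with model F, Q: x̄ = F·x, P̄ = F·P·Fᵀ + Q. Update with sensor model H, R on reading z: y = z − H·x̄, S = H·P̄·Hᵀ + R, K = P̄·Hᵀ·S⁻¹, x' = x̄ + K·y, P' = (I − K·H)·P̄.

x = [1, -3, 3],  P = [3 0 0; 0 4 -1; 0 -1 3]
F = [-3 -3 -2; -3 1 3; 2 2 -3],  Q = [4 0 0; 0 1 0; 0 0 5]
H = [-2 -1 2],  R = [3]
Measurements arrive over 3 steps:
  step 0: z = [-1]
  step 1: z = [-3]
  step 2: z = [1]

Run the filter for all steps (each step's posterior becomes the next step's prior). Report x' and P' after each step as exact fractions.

step 0: x̄ = F·x = [0, 3, -13]
step 0: P̄ = F·P·Fᵀ + Q = [67 8 -29; 8 53 -40; -29 -40 72]
step 0: y = z − H·x̄ = [28]
step 0: S = H·P̄·Hᵀ + R = [1036]
step 0: K = P̄·Hᵀ·S⁻¹ = [-50/259; -149/1036; 121/518]
step 0: x' = x̄ + K·y = [-200/37, -38/37, -239/37]
step 0: P' = (I − K·H)·P̄ = [7353/259 -5378/259 4589/259; -5378/259 32707/1036 -2691/518; 4589/259 -2691/518 4007/259]
step 1: x̄ = F·x = [1192/37, -155/37, 241/37]
step 1: P̄ = F·P·Fᵀ + Q = [395799/1036 -54519/1036 11617/259; -54519/1036 209075/1036 22483/259; 11617/259 22483/259 17531/259]
step 1: y = z − H·x̄ = [1636/37]
step 1: S = H·P̄·Hᵀ + R = [1126327/1036]
step 1: K = P̄·Hᵀ·S⁻¹ = [-644143/1126327; 79827/1126327; -42620/1126327]
step 1: x' = x̄ + K·y = [7804428/1126327, -1188749/1126327, 5451851/1126327]
step 1: P' = (I − K·H)·P̄ = [29805884/1126327 -9639207/1126327 24020066/1126327; -9639207/1126327 221152961/1126327 101057014/1126327; 24020066/1126327 101057014/1126327 74484643/1126327]
step 2: x̄ = F·x = [-30750739/1126327, -8246480/1126327, -3124195/1126327]
step 2: P̄ = F·P·Fᵀ + Q = [3888492719/1126327 -2083636379/1126327 -317789328/1126327; -2083636379/1126327 1392710169/1126327 295137691/1126327; -317789328/1126327 295137691/1126327 101790186/1126327]
step 2: y = z − H·x̄ = [-62373241/1126327]
step 2: S = H·P̄·Hᵀ + R = [10384439114/1126327]
step 2: K = P̄·Hᵀ·S⁻¹ = [-6328927715/10384439114; 3364837971/10384439114; 544021337/10384439114]
step 2: x' = x̄ + K·y = [9566691021/1483491302, -37480985179/1483491302, -8418690223/1483491302]
step 2: P' = (I − K·H)·P̄ = [288095609883/10384439114 -303267898483/10384439114 126968269069/10384439114; -303267898483/10384439114 2788159550775/10384439114 1095859133861/10384439114; 126968269069/10384439114 1095859133861/10384439114 675713868005/10384439114]

step 0: x' = [-200/37, -38/37, -239/37], P' = [7353/259 -5378/259 4589/259; -5378/259 32707/1036 -2691/518; 4589/259 -2691/518 4007/259]
step 1: x' = [7804428/1126327, -1188749/1126327, 5451851/1126327], P' = [29805884/1126327 -9639207/1126327 24020066/1126327; -9639207/1126327 221152961/1126327 101057014/1126327; 24020066/1126327 101057014/1126327 74484643/1126327]
step 2: x' = [9566691021/1483491302, -37480985179/1483491302, -8418690223/1483491302], P' = [288095609883/10384439114 -303267898483/10384439114 126968269069/10384439114; -303267898483/10384439114 2788159550775/10384439114 1095859133861/10384439114; 126968269069/10384439114 1095859133861/10384439114 675713868005/10384439114]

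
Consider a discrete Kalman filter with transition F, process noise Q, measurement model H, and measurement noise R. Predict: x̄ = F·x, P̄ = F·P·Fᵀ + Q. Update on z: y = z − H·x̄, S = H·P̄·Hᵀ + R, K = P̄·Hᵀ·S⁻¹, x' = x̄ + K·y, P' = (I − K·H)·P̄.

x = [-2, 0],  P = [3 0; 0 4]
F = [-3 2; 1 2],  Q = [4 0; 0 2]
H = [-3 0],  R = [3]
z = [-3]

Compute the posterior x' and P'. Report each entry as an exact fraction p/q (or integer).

x̄ = F·x = [6, -2]
P̄ = F·P·Fᵀ + Q = [47 7; 7 21]
y = z − H·x̄ = [15]
S = H·P̄·Hᵀ + R = [426]
K = P̄·Hᵀ·S⁻¹ = [-47/142; -7/142]
x' = x̄ + K·y = [147/142, -389/142]
P' = (I − K·H)·P̄ = [47/142 7/142; 7/142 2835/142]

x' = [147/142, -389/142]
P' = [47/142 7/142; 7/142 2835/142]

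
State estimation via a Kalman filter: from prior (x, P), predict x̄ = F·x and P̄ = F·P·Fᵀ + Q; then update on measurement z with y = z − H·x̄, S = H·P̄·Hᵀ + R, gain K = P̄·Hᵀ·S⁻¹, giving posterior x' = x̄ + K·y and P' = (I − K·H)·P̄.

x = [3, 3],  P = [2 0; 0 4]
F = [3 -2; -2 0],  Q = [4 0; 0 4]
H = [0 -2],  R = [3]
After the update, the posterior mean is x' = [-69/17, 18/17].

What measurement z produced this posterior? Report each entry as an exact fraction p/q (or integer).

z = [-3]

x̄ = F·x = [3, -6]
P̄ = F·P·Fᵀ + Q = [38 -12; -12 12]
S = H·P̄·Hᵀ + R = [51]
K = P̄·Hᵀ·S⁻¹ = [8/17; -8/17]
x' − x̄ = [-120/17, 120/17] = K·y
y = (KᵀK)⁻¹·Kᵀ·(x' − x̄) = [-15]
z = y + H·x̄ = [-15] + [12] = [-3]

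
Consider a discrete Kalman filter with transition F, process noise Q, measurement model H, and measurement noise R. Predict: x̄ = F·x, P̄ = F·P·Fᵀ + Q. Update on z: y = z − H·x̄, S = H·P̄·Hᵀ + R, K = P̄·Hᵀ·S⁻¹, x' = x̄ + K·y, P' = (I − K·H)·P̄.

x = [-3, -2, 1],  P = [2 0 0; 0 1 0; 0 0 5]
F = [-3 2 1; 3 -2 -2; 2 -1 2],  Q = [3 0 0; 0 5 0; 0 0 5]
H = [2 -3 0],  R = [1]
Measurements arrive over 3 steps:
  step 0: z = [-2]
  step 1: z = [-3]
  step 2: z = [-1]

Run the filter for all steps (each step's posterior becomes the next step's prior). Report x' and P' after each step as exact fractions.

step 0: x̄ = F·x = [6, -7, -2]
step 0: P̄ = F·P·Fᵀ + Q = [30 -32 -4; -32 47 -6; -4 -6 34]
step 0: y = z − H·x̄ = [-35]
step 0: S = H·P̄·Hᵀ + R = [928]
step 0: K = P̄·Hᵀ·S⁻¹ = [39/232; -205/928; 5/464]
step 0: x' = x̄ + K·y = [27/232, 679/928, -1103/464]
step 0: P' = (I − K·H)·P̄ = [219/58 571/232 -659/116; 571/232 1591/928 -1759/464; -659/116 -1759/464 7863/232]
step 1: x̄ = F·x = [-293/232, 1689/464, -4875/928]
step 1: P̄ = F·P·Fᵀ + Q = [3893/58 -12467/116 16305/232; -12467/116 44015/232 -60549/464; 16305/232 -60549/464 108815/928]
step 1: y = z − H·x̄ = [4847/464]
step 1: S = H·P̄·Hᵀ + R = [757863/232]
step 1: K = P̄·Hᵀ·S⁻¹ = [105946/757863; -181913/757863; 82289/505242]
step 1: x' = x̄ + K·y = [149596/757863, 1716803/1515726, -1794553/505242]
step 1: P' = (I − K·H)·P̄ = [2486585/757863 1622408/757863 -1034956/252621; 1622408/757863 1142243/757863 -1407371/505242; -1034956/252621 -1407371/505242 2577053/84207]
step 2: x̄ = F·x = [-2847629/1515726, 4115644/757863, -11885737/1515726]
step 2: P̄ = F·P·Fᵀ + Q = [43131389/757863 -69143768/757863 93252233/1515726; -69143768/757863 124412528/757863 -88914391/757863; 93252233/1515726 -88914391/757863 84767456/757863]
step 2: y = z − H·x̄ = [14436698/757863]
step 2: S = H·P̄·Hᵀ + R = [2122721387/757863]
step 2: K = P̄·Hᵀ·S⁻¹ = [293694082/2122721387; -511525120/2122721387; 359995406/2122721387]
step 2: x' = x̄ + K·y = [3213275423/4245442774, 1783477836/2122721387, -19575857661/4245442774]
step 2: P' = (I − K·H)·P̄ = [6992963213/2122721387 4564077448/2122721387 -17824502851/4245442774; 4564077448/2122721387 3213226672/2122721387 -6061499419/2122721387; -17824502851/4245442774 -6061499419/2122721387 66424933572/2122721387]

step 0: x' = [27/232, 679/928, -1103/464], P' = [219/58 571/232 -659/116; 571/232 1591/928 -1759/464; -659/116 -1759/464 7863/232]
step 1: x' = [149596/757863, 1716803/1515726, -1794553/505242], P' = [2486585/757863 1622408/757863 -1034956/252621; 1622408/757863 1142243/757863 -1407371/505242; -1034956/252621 -1407371/505242 2577053/84207]
step 2: x' = [3213275423/4245442774, 1783477836/2122721387, -19575857661/4245442774], P' = [6992963213/2122721387 4564077448/2122721387 -17824502851/4245442774; 4564077448/2122721387 3213226672/2122721387 -6061499419/2122721387; -17824502851/4245442774 -6061499419/2122721387 66424933572/2122721387]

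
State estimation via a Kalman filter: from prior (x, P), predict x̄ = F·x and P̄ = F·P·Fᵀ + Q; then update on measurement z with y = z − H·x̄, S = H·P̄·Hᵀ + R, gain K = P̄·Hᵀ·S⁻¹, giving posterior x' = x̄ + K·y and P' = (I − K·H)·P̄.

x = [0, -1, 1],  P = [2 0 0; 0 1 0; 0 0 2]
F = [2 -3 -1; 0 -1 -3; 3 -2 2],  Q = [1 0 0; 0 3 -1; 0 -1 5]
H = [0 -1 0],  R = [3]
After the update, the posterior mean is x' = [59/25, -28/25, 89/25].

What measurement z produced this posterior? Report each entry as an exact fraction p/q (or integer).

x̄ = F·x = [2, -2, 4]
P̄ = F·P·Fᵀ + Q = [20 9 14; 9 22 -11; 14 -11 35]
S = H·P̄·Hᵀ + R = [25]
K = P̄·Hᵀ·S⁻¹ = [-9/25; -22/25; 11/25]
x' − x̄ = [9/25, 22/25, -11/25] = K·y
y = (KᵀK)⁻¹·Kᵀ·(x' − x̄) = [-1]
z = y + H·x̄ = [-1] + [2] = [1]

z = [1]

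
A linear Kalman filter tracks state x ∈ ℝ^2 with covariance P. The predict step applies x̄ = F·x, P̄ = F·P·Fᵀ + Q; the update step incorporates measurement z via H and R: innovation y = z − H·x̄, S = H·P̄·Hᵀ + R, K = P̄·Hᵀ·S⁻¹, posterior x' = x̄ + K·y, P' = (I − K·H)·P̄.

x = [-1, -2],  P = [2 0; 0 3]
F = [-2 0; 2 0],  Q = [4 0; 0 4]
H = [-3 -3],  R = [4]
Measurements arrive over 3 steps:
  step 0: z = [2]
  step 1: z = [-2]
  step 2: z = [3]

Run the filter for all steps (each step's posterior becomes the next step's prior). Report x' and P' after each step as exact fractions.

step 0: x̄ = F·x = [2, -2]
step 0: P̄ = F·P·Fᵀ + Q = [12 -8; -8 12]
step 0: y = z − H·x̄ = [2]
step 0: S = H·P̄·Hᵀ + R = [76]
step 0: K = P̄·Hᵀ·S⁻¹ = [-3/19; -3/19]
step 0: x' = x̄ + K·y = [32/19, -44/19]
step 0: P' = (I − K·H)·P̄ = [192/19 -188/19; -188/19 192/19]
step 1: x̄ = F·x = [-64/19, 64/19]
step 1: P̄ = F·P·Fᵀ + Q = [844/19 -768/19; -768/19 844/19]
step 1: y = z − H·x̄ = [-2]
step 1: S = H·P̄·Hᵀ + R = [76]
step 1: K = P̄·Hᵀ·S⁻¹ = [-3/19; -3/19]
step 1: x' = x̄ + K·y = [-58/19, 70/19]
step 1: P' = (I − K·H)·P̄ = [808/19 -804/19; -804/19 808/19]
step 2: x̄ = F·x = [116/19, -116/19]
step 2: P̄ = F·P·Fᵀ + Q = [3308/19 -3232/19; -3232/19 3308/19]
step 2: y = z − H·x̄ = [3]
step 2: S = H·P̄·Hᵀ + R = [76]
step 2: K = P̄·Hᵀ·S⁻¹ = [-3/19; -3/19]
step 2: x' = x̄ + K·y = [107/19, -125/19]
step 2: P' = (I − K·H)·P̄ = [3272/19 -172; -172 3272/19]

step 0: x' = [32/19, -44/19], P' = [192/19 -188/19; -188/19 192/19]
step 1: x' = [-58/19, 70/19], P' = [808/19 -804/19; -804/19 808/19]
step 2: x' = [107/19, -125/19], P' = [3272/19 -172; -172 3272/19]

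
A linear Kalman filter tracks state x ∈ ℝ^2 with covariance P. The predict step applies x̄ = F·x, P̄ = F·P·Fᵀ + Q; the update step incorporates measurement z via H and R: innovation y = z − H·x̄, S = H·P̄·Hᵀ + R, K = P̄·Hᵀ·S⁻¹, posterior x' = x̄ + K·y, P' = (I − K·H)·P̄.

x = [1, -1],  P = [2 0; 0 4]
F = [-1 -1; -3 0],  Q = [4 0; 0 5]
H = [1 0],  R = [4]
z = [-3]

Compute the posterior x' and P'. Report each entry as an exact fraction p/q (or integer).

x' = [-15/7, -30/7]
P' = [20/7 12/7; 12/7 143/7]

x̄ = F·x = [0, -3]
P̄ = F·P·Fᵀ + Q = [10 6; 6 23]
y = z − H·x̄ = [-3]
S = H·P̄·Hᵀ + R = [14]
K = P̄·Hᵀ·S⁻¹ = [5/7; 3/7]
x' = x̄ + K·y = [-15/7, -30/7]
P' = (I − K·H)·P̄ = [20/7 12/7; 12/7 143/7]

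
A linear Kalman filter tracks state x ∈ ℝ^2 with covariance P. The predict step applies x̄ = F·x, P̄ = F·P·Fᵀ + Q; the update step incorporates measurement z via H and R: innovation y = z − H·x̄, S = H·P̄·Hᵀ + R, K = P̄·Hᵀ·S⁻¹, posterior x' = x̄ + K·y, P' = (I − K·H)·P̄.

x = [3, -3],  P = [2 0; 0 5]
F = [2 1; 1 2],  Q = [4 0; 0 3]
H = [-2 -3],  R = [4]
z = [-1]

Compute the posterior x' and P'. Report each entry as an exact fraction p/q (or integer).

x' = [1699/465, -983/465]
P' = [2129/465 -1318/465; -1318/465 1016/465]

x̄ = F·x = [3, -3]
P̄ = F·P·Fᵀ + Q = [17 14; 14 25]
y = z − H·x̄ = [-4]
S = H·P̄·Hᵀ + R = [465]
K = P̄·Hᵀ·S⁻¹ = [-76/465; -103/465]
x' = x̄ + K·y = [1699/465, -983/465]
P' = (I − K·H)·P̄ = [2129/465 -1318/465; -1318/465 1016/465]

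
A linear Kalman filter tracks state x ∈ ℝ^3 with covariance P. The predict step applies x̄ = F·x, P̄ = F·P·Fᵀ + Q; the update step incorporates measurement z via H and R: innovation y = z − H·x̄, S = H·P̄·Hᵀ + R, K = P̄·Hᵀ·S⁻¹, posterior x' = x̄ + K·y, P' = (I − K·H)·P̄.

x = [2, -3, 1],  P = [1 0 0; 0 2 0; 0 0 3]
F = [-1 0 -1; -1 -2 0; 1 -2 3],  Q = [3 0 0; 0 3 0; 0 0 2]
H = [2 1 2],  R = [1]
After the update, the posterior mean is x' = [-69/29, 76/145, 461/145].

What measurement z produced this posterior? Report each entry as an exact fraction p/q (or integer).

z = [2]

x̄ = F·x = [-3, 4, 11]
P̄ = F·P·Fᵀ + Q = [7 1 -10; 1 12 7; -10 7 38]
S = H·P̄·Hᵀ + R = [145]
K = P̄·Hᵀ·S⁻¹ = [-1/29; 28/145; 63/145]
x' − x̄ = [18/29, -504/145, -1134/145] = K·y
y = (KᵀK)⁻¹·Kᵀ·(x' − x̄) = [-18]
z = y + H·x̄ = [-18] + [20] = [2]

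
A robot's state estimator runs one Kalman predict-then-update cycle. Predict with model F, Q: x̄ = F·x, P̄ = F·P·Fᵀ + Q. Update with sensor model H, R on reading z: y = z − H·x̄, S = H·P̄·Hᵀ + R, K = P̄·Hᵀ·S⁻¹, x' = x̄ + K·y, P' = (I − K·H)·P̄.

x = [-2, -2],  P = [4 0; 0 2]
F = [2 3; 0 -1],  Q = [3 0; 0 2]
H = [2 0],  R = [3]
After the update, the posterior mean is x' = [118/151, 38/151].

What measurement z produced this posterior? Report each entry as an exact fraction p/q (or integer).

x̄ = F·x = [-10, 2]
P̄ = F·P·Fᵀ + Q = [37 -6; -6 4]
S = H·P̄·Hᵀ + R = [151]
K = P̄·Hᵀ·S⁻¹ = [74/151; -12/151]
x' − x̄ = [1628/151, -264/151] = K·y
y = (KᵀK)⁻¹·Kᵀ·(x' − x̄) = [22]
z = y + H·x̄ = [22] + [-20] = [2]

z = [2]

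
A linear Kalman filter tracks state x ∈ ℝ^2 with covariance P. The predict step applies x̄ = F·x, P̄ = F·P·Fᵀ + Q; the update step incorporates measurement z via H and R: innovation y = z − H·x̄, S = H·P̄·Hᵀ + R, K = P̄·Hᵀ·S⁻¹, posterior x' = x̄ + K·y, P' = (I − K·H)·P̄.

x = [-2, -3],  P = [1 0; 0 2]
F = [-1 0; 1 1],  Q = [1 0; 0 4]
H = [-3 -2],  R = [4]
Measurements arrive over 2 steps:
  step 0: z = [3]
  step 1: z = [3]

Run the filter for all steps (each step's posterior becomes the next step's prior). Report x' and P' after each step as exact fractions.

step 0: x' = [40/19, -179/38], P' = [30/19 -41/19; -41/19 145/38]
step 1: x' = [-82/115, -171/230], P' = [1166/1035 -1411/1035; -1411/1035 5137/2070]

step 0: x̄ = F·x = [2, -5]
step 0: P̄ = F·P·Fᵀ + Q = [2 -1; -1 7]
step 0: y = z − H·x̄ = [-1]
step 0: S = H·P̄·Hᵀ + R = [38]
step 0: K = P̄·Hᵀ·S⁻¹ = [-2/19; -11/38]
step 0: x' = x̄ + K·y = [40/19, -179/38]
step 0: P' = (I − K·H)·P̄ = [30/19 -41/19; -41/19 145/38]
step 1: x̄ = F·x = [-40/19, -99/38]
step 1: P̄ = F·P·Fᵀ + Q = [49/19 11/19; 11/19 193/38]
step 1: y = z − H·x̄ = [-162/19]
step 1: S = H·P̄·Hᵀ + R = [1035/19]
step 1: K = P̄·Hᵀ·S⁻¹ = [-169/1035; -226/1035]
step 1: x' = x̄ + K·y = [-82/115, -171/230]
step 1: P' = (I − K·H)·P̄ = [1166/1035 -1411/1035; -1411/1035 5137/2070]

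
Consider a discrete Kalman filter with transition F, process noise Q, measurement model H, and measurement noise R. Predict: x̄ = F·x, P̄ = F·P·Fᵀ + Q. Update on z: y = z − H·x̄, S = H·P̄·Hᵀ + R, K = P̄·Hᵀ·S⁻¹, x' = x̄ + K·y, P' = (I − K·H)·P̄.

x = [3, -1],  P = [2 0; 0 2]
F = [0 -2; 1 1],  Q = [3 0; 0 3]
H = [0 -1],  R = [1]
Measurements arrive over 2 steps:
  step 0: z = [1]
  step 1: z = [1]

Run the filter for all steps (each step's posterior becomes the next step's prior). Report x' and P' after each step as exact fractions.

step 0: x̄ = F·x = [2, 2]
step 0: P̄ = F·P·Fᵀ + Q = [11 -4; -4 7]
step 0: y = z − H·x̄ = [3]
step 0: S = H·P̄·Hᵀ + R = [8]
step 0: K = P̄·Hᵀ·S⁻¹ = [1/2; -7/8]
step 0: x' = x̄ + K·y = [7/2, -5/8]
step 0: P' = (I − K·H)·P̄ = [9 -1/2; -1/2 7/8]
step 1: x̄ = F·x = [5/4, 23/8]
step 1: P̄ = F·P·Fᵀ + Q = [13/2 -3/4; -3/4 95/8]
step 1: y = z − H·x̄ = [31/8]
step 1: S = H·P̄·Hᵀ + R = [103/8]
step 1: K = P̄·Hᵀ·S⁻¹ = [6/103; -95/103]
step 1: x' = x̄ + K·y = [152/103, -72/103]
step 1: P' = (I − K·H)·P̄ = [665/103 -6/103; -6/103 95/103]

step 0: x' = [7/2, -5/8], P' = [9 -1/2; -1/2 7/8]
step 1: x' = [152/103, -72/103], P' = [665/103 -6/103; -6/103 95/103]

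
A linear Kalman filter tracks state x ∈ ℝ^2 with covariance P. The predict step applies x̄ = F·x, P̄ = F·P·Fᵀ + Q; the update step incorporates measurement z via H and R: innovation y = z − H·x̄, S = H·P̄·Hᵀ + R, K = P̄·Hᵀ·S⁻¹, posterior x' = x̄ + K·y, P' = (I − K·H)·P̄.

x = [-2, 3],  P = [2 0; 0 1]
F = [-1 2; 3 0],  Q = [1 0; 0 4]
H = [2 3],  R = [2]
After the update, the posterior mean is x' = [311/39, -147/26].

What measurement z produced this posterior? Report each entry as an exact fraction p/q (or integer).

x̄ = F·x = [8, -6]
P̄ = F·P·Fᵀ + Q = [7 -6; -6 22]
S = H·P̄·Hᵀ + R = [156]
K = P̄·Hᵀ·S⁻¹ = [-1/39; 9/26]
x' − x̄ = [-1/39, 9/26] = K·y
y = (KᵀK)⁻¹·Kᵀ·(x' − x̄) = [1]
z = y + H·x̄ = [1] + [-2] = [-1]

z = [-1]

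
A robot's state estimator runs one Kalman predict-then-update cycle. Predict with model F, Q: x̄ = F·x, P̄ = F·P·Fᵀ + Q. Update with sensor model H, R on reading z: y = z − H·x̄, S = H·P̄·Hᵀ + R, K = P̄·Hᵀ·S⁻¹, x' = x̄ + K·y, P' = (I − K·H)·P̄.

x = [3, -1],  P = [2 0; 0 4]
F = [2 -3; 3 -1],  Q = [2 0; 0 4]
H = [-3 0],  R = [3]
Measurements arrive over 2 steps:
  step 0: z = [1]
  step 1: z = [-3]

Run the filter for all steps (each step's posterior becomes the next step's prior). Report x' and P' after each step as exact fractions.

step 0: x' = [-37/139, 718/139], P' = [46/139 24/139; 24/139 1886/139]
step 1: x' = [49216/51583, -2569/7369], P' = [17148/51583 810/7369; 810/7369 44652/7369]

step 0: x̄ = F·x = [9, 10]
step 0: P̄ = F·P·Fᵀ + Q = [46 24; 24 26]
step 0: y = z − H·x̄ = [28]
step 0: S = H·P̄·Hᵀ + R = [417]
step 0: K = P̄·Hᵀ·S⁻¹ = [-46/139; -24/139]
step 0: x' = x̄ + K·y = [-37/139, 718/139]
step 0: P' = (I − K·H)·P̄ = [46/139 24/139; 24/139 1886/139]
step 1: x̄ = F·x = [-2228/139, -829/139]
step 1: P̄ = F·P·Fᵀ + Q = [17148/139 5670/139; 5670/139 2712/139]
step 1: y = z − H·x̄ = [-7101/139]
step 1: S = H·P̄·Hᵀ + R = [154749/139]
step 1: K = P̄·Hᵀ·S⁻¹ = [-17148/51583; -810/7369]
step 1: x' = x̄ + K·y = [49216/51583, -2569/7369]
step 1: P' = (I − K·H)·P̄ = [17148/51583 810/7369; 810/7369 44652/7369]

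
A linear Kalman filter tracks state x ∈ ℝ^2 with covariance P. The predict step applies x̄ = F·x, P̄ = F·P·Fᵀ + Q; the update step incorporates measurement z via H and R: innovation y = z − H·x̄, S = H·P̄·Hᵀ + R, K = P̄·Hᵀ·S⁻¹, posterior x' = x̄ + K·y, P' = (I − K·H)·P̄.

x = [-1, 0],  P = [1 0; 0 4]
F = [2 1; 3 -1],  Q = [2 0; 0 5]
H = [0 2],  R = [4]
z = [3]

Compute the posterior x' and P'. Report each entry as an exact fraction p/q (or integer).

x' = [-29/19, 24/19]
P' = [186/19 2/19; 2/19 18/19]

x̄ = F·x = [-2, -3]
P̄ = F·P·Fᵀ + Q = [10 2; 2 18]
y = z − H·x̄ = [9]
S = H·P̄·Hᵀ + R = [76]
K = P̄·Hᵀ·S⁻¹ = [1/19; 9/19]
x' = x̄ + K·y = [-29/19, 24/19]
P' = (I − K·H)·P̄ = [186/19 2/19; 2/19 18/19]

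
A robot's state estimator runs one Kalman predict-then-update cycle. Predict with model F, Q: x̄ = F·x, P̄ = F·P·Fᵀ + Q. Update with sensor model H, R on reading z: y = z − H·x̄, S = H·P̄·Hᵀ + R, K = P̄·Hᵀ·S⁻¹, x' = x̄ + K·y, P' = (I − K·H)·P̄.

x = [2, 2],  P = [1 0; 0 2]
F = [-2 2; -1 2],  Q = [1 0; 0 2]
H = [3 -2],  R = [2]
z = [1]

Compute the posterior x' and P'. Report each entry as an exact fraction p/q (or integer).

x' = [95/43, 126/43]
P' = [198/43 278/43; 278/43 409/43]

x̄ = F·x = [0, 2]
P̄ = F·P·Fᵀ + Q = [13 10; 10 11]
y = z − H·x̄ = [5]
S = H·P̄·Hᵀ + R = [43]
K = P̄·Hᵀ·S⁻¹ = [19/43; 8/43]
x' = x̄ + K·y = [95/43, 126/43]
P' = (I − K·H)·P̄ = [198/43 278/43; 278/43 409/43]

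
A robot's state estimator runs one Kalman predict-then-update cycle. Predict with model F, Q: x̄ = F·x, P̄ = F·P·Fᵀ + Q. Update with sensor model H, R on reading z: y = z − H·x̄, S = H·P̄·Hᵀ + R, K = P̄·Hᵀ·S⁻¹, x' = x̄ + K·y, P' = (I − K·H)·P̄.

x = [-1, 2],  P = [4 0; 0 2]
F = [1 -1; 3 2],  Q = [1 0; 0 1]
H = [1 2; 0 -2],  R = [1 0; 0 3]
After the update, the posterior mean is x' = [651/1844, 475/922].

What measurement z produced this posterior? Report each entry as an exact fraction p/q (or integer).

x̄ = F·x = [-3, 1]
P̄ = F·P·Fᵀ + Q = [7 8; 8 45]
S = H·P̄·Hᵀ + R = [220 -196; -196 183]
K = P̄·Hᵀ·S⁻¹ = [1073/1844 247/461; 147/922 -148/461]
x' − x̄ = [6183/1844, -447/922] = K·y
y = (KᵀK)⁻¹·Kᵀ·(x' − x̄) = [3, 3]
z = y + H·x̄ = [3, 3] + [-1, -2] = [2, 1]

z = [2, 1]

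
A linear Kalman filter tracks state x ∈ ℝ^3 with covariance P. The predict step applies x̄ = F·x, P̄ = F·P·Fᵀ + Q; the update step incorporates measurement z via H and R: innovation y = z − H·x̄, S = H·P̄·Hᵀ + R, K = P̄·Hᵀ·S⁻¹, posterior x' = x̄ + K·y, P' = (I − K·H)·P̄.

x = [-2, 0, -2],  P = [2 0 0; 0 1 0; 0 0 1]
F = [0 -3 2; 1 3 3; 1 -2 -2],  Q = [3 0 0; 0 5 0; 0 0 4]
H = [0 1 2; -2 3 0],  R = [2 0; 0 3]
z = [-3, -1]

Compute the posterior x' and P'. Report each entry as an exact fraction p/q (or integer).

x̄ = F·x = [-4, -8, 2]
P̄ = F·P·Fᵀ + Q = [16 -3 2; -3 25 -10; 2 -10 14]
y = z − H·x̄ = [1, 15]
S = H·P̄·Hᵀ + R = [43 13; 13 328]
K = P̄·Hᵀ·S⁻¹ = [287/4645 -592/4645; 587/13935 3418/13935; 6346/13935 -1696/13935]
x' = x̄ + K·y = [-27173/4645, -59623/13935, 8776/13935]
P' = (I − K·H)·P̄ = [49761/4645 32582/4645 -16004/4645; 32582/4645 68582/13935 -33704/13935; -16004/4645 -33704/13935 23198/13935]

x' = [-27173/4645, -59623/13935, 8776/13935]
P' = [49761/4645 32582/4645 -16004/4645; 32582/4645 68582/13935 -33704/13935; -16004/4645 -33704/13935 23198/13935]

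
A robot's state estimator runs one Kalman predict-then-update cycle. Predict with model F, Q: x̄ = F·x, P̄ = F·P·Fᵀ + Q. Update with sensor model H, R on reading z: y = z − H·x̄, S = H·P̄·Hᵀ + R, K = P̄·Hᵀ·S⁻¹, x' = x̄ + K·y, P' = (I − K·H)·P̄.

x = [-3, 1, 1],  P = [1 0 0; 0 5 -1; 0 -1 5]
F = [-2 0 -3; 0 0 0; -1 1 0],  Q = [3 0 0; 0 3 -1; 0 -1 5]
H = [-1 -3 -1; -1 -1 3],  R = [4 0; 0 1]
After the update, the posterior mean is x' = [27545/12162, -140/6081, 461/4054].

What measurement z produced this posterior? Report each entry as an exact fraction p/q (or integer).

x̄ = F·x = [3, 0, 4]
P̄ = F·P·Fᵀ + Q = [52 0 5; 0 3 -1; 5 -1 11]
S = H·P̄·Hᵀ + R = [98 26; 26 131]
K = P̄·Hᵀ·S⁻¹ = [-6505/12162 -1072/6081; -446/6081 -190/6081; -819/4054 530/2027]
x' − x̄ = [-8941/12162, -140/6081, -15755/4054] = K·y
y = (KᵀK)⁻¹·Kᵀ·(x' − x̄) = [5, -11]
z = y + H·x̄ = [5, -11] + [-7, 9] = [-2, -2]

z = [-2, -2]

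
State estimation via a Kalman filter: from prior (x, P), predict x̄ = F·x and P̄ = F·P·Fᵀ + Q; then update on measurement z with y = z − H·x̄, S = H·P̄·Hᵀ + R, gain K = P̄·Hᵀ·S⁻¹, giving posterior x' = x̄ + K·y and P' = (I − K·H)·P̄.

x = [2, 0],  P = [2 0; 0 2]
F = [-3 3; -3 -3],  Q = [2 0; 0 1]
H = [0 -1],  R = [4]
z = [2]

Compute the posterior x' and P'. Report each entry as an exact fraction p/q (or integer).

x' = [-6, -98/41]
P' = [38 0; 0 148/41]

x̄ = F·x = [-6, -6]
P̄ = F·P·Fᵀ + Q = [38 0; 0 37]
y = z − H·x̄ = [-4]
S = H·P̄·Hᵀ + R = [41]
K = P̄·Hᵀ·S⁻¹ = [0; -37/41]
x' = x̄ + K·y = [-6, -98/41]
P' = (I − K·H)·P̄ = [38 0; 0 148/41]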